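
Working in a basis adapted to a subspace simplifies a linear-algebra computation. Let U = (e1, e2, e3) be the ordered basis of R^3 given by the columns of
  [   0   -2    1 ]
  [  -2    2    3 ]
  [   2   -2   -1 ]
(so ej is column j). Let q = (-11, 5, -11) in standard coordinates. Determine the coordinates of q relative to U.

We seek scalars with c_1 e1 + ... + c_3 e3 = q; equivalently solve M c = q where the columns of M are e1, ..., e3.
Gaussian elimination on [M | q] yields c = (-3, 4, -3).
Check: -3e1 + 4e2 - 3e3 = (-11, 5, -11).

(-3, 4, -3)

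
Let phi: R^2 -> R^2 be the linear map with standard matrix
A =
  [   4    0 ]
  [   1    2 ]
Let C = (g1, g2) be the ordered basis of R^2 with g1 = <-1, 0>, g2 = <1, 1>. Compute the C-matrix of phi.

[[3, -1], [-1, 3]]

With P the matrix whose columns are g1, g2, [phi]_C = P^(-1) A P.
Column by column: phi(g1) = A g1 = <-4, -1>; its C-coordinates <3, -1> give column 1.
Continuing for each basis vector yields [phi]_C = [[3, -1], [-1, 3]].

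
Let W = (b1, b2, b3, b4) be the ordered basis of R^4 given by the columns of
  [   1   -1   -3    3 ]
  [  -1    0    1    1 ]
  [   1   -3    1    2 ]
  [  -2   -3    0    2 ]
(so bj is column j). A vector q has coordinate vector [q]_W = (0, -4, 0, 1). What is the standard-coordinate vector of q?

The coordinates say q = 0·b1 - 4b2 + 0·b3 + b4; adding the scaled basis vectors gives (7, 1, 14, 14).

(7, 1, 14, 14)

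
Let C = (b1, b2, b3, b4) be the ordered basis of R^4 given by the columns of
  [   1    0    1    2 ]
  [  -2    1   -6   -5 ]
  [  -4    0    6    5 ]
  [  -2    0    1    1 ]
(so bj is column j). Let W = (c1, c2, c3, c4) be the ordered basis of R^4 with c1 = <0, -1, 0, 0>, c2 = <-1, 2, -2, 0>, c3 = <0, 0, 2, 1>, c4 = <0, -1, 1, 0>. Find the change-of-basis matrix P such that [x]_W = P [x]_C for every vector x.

[[2, -1, 2, 2], [-1, 0, -1, -2], [-2, 0, 1, 1], [-2, 0, 2, -1]]

Column j of P is [bj]_W, since P maps C-coordinates to W-coordinates.
Expressing b1 in W: b1 = 2c1 - c2 - 2c3 - 2c4, so column 1 of P is <2, -1, -2, -2>.
Doing the same for each bj gives P = [[2, -1, 2, 2], [-1, 0, -1, -2], [-2, 0, 1, 1], [-2, 0, 2, -1]].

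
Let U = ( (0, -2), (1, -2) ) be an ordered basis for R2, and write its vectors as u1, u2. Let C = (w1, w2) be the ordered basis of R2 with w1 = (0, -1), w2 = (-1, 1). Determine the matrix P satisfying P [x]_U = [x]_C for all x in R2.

Take x = uj: its U-coordinates are the j-th standard unit vector, so P e_j — column j of P — equals [uj]_C.
u1 = 2w1 + 0·w2, giving column 1 = (2, 0); repeating for each j gives P = [[2, 1], [0, -1]].

[[2, 1], [0, -1]]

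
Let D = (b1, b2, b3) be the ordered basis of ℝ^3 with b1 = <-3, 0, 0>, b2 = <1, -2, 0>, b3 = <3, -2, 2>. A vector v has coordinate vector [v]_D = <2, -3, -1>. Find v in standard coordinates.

<-12, 8, -2>

The coordinates say v = 2b1 - 3b2 - b3; adding the scaled basis vectors gives <-12, 8, -2>.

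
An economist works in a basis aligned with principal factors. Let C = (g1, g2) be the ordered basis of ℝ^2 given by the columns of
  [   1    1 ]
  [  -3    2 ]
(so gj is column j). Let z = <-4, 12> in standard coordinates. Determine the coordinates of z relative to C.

We seek scalars with c_1 g1 + c_2 g2 = z; equivalently solve M c = z where the columns of M are g1, g2.
System: c_1 + c_2 = -4, -3c_1 + 2c_2 = 12; solving gives c_1 = -4, c_2 = 0.
Check: -4g1 + 0·g2 = <-4, 12>.

<-4, 0>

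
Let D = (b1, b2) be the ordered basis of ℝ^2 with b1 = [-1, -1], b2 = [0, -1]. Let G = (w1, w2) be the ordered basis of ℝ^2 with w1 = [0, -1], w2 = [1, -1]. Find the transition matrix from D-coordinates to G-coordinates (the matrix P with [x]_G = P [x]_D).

[[2, 1], [-1, 0]]

Column j of P is [bj]_G, since P maps D-coordinates to G-coordinates.
Expressing b1 in G: b1 = 2w1 - w2, so column 1 of P is [2, -1].
Doing the same for each bj gives P = [[2, 1], [-1, 0]].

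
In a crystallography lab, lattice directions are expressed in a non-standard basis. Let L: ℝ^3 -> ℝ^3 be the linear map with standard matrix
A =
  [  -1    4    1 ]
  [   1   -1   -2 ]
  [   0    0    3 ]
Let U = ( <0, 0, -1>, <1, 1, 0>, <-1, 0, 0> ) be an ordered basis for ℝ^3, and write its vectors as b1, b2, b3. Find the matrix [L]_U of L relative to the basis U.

With P the matrix whose columns are b1, ..., b3, [L]_U = P^(-1) A P.
Column by column: L(b1) = A b1 = <-1, 2, -3>; its U-coordinates <3, 2, 3> give column 1.
Continuing for each basis vector yields [L]_U = [[3, 0, 0], [2, 0, -1], [3, -3, -2]].

[[3, 0, 0], [2, 0, -1], [3, -3, -2]]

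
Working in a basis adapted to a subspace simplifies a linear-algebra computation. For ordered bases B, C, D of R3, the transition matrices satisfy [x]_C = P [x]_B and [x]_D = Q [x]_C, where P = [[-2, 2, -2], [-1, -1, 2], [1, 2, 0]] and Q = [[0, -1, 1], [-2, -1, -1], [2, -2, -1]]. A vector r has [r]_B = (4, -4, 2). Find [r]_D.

(-8, 40, -44)

Composing the changes, [r]_D = Q P [r]_B.
Q P = [[2, 3, -2], [4, -5, 2], [-3, 4, -8]]; applying this to (4, -4, 2) gives (-8, 40, -44).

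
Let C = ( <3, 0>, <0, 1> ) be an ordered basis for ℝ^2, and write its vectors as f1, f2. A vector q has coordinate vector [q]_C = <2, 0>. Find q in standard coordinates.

q = M [q]_C, where M has columns f1, f2.
Carrying out the matrix-vector product, q = <6, 0>.

<6, 0>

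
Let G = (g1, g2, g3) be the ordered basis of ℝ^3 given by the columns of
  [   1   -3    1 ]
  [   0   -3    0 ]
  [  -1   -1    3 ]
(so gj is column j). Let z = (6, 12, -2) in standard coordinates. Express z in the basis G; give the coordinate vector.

(-3, -4, -3)

Write z = c_1 g1 + ... + c_3 g3 and solve for the c_i.
Gaussian elimination on [M | z] yields c = (-3, -4, -3).
Check: -3g1 - 4g2 - 3g3 = (6, 12, -2).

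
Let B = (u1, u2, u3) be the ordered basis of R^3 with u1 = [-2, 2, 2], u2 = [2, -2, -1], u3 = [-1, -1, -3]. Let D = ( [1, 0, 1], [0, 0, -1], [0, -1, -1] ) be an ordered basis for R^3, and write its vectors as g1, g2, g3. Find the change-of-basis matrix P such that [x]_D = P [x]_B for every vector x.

Let M have columns uj and N have columns gj. Then for every x, N [x]_D = x = M [x]_B, so P = N^(-1) M.
Since det N = -1, N^(-1) has integer entries; multiplying gives P = [[-2, 2, -1], [-2, 1, 1], [-2, 2, 1]].

[[-2, 2, -1], [-2, 1, 1], [-2, 2, 1]]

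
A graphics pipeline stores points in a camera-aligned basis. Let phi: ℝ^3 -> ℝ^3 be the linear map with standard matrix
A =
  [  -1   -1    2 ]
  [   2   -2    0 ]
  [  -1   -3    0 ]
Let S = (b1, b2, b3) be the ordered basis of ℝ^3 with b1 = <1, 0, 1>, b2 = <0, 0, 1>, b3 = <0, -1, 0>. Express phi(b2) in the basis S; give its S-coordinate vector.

<2, -2, 0>

Compute phi(b2) = A b2 = <2, 0, 0> in standard coordinates.
Then write this in S-coordinates: solve for y in y_1 b1 + ... + y_3 b3 = <2, 0, 0>.
This gives y = <2, -2, 0>, which is column 2 of [phi]_S.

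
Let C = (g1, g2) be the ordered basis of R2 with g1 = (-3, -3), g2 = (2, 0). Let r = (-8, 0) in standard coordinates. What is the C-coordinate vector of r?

(0, -4)

[r]_C is the unique c with M c = r, where M has columns g1, g2.
System: -3c_1 + 2c_2 = -8, -3c_1 + 0c_2 = 0; solving gives c_1 = 0, c_2 = -4.
Check: 0·g1 - 4g2 = (-8, 0).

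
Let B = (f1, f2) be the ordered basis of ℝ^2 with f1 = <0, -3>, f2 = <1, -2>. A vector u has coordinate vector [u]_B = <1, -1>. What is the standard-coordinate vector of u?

By definition u = f1 - f2.
Summing componentwise gives <-1, -1>.

<-1, -1>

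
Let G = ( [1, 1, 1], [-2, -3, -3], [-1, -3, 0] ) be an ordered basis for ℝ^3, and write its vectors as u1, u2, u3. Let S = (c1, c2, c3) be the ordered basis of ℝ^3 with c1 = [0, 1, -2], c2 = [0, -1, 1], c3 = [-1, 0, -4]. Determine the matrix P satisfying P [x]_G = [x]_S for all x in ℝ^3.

[[2, -2, -1], [1, 1, 2], [-1, 2, 1]]

Take x = uj: its G-coordinates are the j-th standard unit vector, so P e_j — column j of P — equals [uj]_S.
u1 = 2c1 + c2 - c3, giving column 1 = [2, 1, -1]; repeating for each j gives P = [[2, -2, -1], [1, 1, 2], [-1, 2, 1]].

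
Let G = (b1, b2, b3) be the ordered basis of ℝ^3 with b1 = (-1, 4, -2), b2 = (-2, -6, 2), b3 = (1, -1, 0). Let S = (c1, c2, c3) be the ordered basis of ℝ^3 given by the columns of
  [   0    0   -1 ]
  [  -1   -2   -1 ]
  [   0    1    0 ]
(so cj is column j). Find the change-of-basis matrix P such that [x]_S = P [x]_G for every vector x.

[[-1, 0, 2], [-2, 2, 0], [1, 2, -1]]

Take x = bj: its G-coordinates are the j-th standard unit vector, so P e_j — column j of P — equals [bj]_S.
b1 = -c1 - 2c2 + c3, giving column 1 = (-1, -2, 1); repeating for each j gives P = [[-1, 0, 2], [-2, 2, 0], [1, 2, -1]].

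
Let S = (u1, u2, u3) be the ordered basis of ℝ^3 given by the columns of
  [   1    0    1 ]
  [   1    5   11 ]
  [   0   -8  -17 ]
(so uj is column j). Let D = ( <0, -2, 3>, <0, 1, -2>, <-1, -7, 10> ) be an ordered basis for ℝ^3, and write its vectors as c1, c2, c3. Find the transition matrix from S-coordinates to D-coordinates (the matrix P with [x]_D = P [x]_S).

[[2, -2, -1], [-2, 1, 2], [-1, 0, -1]]

Let M have columns uj and N have columns cj. Then for every x, N [x]_D = x = M [x]_S, so P = N^(-1) M.
Since det N = -1, N^(-1) has integer entries; multiplying gives P = [[2, -2, -1], [-2, 1, 2], [-1, 0, -1]].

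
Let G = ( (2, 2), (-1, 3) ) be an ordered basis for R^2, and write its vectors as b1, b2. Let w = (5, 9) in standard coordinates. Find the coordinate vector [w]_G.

(3, 1)

Write w = c_1 b1 + c_2 b2 and solve for the c_i.
System: 2c_1 - c_2 = 5, 2c_1 + 3c_2 = 9; solving gives c_1 = 3, c_2 = 1.
Check: 3b1 + b2 = (5, 9).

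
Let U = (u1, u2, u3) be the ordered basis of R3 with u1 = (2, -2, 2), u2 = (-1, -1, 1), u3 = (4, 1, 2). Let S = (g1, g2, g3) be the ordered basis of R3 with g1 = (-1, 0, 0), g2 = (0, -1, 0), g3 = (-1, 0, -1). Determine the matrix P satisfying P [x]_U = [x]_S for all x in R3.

[[0, 2, -2], [2, 1, -1], [-2, -1, -2]]

Take x = uj: its U-coordinates are the j-th standard unit vector, so P e_j — column j of P — equals [uj]_S.
u1 = 0·g1 + 2g2 - 2g3, giving column 1 = (0, 2, -2); repeating for each j gives P = [[0, 2, -2], [2, 1, -1], [-2, -1, -2]].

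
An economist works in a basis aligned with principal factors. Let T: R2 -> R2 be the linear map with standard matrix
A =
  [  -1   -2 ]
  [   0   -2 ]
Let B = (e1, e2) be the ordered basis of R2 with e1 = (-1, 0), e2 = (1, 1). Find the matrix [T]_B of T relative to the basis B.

[[-1, 1], [0, -2]]

The j-th column of [T]_B is [T(ej)]_B.
T(e1) = A e1 = (1, 0) = -e1 + 0·e2, so column 1 is (-1, 0).
Repeating for e2 and assembling the columns gives [[-1, 1], [0, -2]].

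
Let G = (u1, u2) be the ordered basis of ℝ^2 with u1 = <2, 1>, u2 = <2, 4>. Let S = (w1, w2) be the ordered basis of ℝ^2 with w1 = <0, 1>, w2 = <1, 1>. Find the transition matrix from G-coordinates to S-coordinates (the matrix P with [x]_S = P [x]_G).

[[-1, 2], [2, 2]]

Column j of P is [uj]_S, since P maps G-coordinates to S-coordinates.
Expressing u1 in S: u1 = -w1 + 2w2, so column 1 of P is <-1, 2>.
Doing the same for each uj gives P = [[-1, 2], [2, 2]].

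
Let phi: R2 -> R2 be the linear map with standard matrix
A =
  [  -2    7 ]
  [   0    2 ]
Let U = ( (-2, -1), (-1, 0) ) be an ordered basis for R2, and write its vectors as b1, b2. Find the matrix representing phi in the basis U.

Let P have columns b1, b2. Then [phi]_U = P^(-1) A P.
Here det P = -1, so P^(-1) is integer; computing A P first and then P^(-1)(A P) gives [[2, 0], [-1, -2]].

[[2, 0], [-1, -2]]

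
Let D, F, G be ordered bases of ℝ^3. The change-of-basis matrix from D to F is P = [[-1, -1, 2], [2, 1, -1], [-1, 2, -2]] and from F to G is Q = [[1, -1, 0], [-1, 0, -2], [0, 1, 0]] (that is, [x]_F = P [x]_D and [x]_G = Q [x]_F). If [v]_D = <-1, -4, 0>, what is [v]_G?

Composing the changes, [v]_G = Q P [v]_D.
Q P = [[-3, -2, 3], [3, -3, 2], [2, 1, -1]]; applying this to <-1, -4, 0> gives <11, 9, -6>.

<11, 9, -6>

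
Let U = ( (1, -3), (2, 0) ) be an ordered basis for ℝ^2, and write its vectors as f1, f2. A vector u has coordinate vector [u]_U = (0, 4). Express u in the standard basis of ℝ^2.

u = M [u]_U, where M has columns f1, f2.
Carrying out the matrix-vector product, u = (8, 0).

(8, 0)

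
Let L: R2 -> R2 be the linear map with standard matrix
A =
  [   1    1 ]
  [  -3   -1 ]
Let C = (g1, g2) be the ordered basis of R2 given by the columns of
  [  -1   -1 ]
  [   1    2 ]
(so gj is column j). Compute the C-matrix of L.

Let P have columns g1, g2. Then [L]_C = P^(-1) A P.
Here det P = -1, so P^(-1) is integer; computing A P first and then P^(-1)(A P) gives [[-2, -3], [2, 2]].

[[-2, -3], [2, 2]]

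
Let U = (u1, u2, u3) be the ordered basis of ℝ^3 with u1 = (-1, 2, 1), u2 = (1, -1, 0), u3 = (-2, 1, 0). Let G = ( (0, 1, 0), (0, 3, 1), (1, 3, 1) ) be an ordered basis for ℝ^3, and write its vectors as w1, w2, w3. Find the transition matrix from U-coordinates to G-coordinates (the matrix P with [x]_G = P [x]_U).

[[-1, -1, 1], [2, -1, 2], [-1, 1, -2]]

Take x = uj: its U-coordinates are the j-th standard unit vector, so P e_j — column j of P — equals [uj]_G.
u1 = -w1 + 2w2 - w3, giving column 1 = (-1, 2, -1); repeating for each j gives P = [[-1, -1, 1], [2, -1, 2], [-1, 1, -2]].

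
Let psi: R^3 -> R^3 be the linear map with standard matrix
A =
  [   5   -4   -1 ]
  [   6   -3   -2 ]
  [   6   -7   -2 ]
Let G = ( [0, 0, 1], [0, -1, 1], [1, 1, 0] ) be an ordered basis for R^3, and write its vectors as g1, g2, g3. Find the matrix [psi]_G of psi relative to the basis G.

Let P have columns g1, ..., g3. Then [psi]_G = P^(-1) A P.
Here det P = 1, so P^(-1) is integer; computing A P first and then P^(-1)(A P) gives [[-3, 3, 1], [1, 2, -2], [-1, 3, 1]].

[[-3, 3, 1], [1, 2, -2], [-1, 3, 1]]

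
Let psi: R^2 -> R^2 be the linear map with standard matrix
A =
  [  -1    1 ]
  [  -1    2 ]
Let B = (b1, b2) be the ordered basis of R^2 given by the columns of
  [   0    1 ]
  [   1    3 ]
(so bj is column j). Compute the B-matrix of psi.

[[-1, -1], [1, 2]]

With P the matrix whose columns are b1, b2, [psi]_B = P^(-1) A P.
Column by column: psi(b1) = A b1 = (1, 2); its B-coordinates (-1, 1) give column 1.
Continuing for each basis vector yields [psi]_B = [[-1, -1], [1, 2]].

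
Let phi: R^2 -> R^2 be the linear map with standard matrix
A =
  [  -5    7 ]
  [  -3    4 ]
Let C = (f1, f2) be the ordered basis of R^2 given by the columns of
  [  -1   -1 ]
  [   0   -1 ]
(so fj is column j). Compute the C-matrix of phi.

Let P have columns f1, f2. Then [phi]_C = P^(-1) A P.
Here det P = 1, so P^(-1) is integer; computing A P first and then P^(-1)(A P) gives [[-2, 1], [-3, 1]].

[[-2, 1], [-3, 1]]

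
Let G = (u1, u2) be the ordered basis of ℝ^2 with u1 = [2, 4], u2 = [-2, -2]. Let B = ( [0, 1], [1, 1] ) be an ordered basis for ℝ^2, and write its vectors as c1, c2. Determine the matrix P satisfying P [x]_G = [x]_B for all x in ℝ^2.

Let M have columns uj and N have columns cj. Then for every x, N [x]_B = x = M [x]_G, so P = N^(-1) M.
Since det N = -1, N^(-1) has integer entries; multiplying gives P = [[2, 0], [2, -2]].

[[2, 0], [2, -2]]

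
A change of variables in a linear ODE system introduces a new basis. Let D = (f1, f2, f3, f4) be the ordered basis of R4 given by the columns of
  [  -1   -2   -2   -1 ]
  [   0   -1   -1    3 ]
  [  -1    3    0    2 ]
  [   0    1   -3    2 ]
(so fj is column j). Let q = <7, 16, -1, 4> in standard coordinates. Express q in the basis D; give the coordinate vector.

Write q = c_1 f1 + ... + c_4 f4 and solve for the c_i.
Row-reducing the augmented matrix [M | q] gives c = (-3, -4, 0, 4).
Check: -3f1 - 4f2 + 0·f3 + 4f4 = <7, 16, -1, 4>.

<-3, -4, 0, 4>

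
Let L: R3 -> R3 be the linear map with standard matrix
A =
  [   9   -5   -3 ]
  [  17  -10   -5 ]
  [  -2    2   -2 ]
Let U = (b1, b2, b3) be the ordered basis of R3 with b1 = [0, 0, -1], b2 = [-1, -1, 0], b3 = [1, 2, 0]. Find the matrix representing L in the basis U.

With P the matrix whose columns are b1, ..., b3, [L]_U = P^(-1) A P.
Column by column: L(b1) = A b1 = [3, 5, 2]; its U-coordinates [-2, -1, 2] give column 1.
Continuing for each basis vector yields [L]_U = [[-2, 0, -2], [-1, 1, -1], [2, -3, -2]].

[[-2, 0, -2], [-1, 1, -1], [2, -3, -2]]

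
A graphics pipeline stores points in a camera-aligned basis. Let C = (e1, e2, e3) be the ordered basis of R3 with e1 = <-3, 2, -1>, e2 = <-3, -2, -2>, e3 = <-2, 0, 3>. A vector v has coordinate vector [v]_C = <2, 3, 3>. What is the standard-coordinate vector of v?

By definition v = 2e1 + 3e2 + 3e3.
Summing componentwise gives <-21, -2, 1>.

<-21, -2, 1>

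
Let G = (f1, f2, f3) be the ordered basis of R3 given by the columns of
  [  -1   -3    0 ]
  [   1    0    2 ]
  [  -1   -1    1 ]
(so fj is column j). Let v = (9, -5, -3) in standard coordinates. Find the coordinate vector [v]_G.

[v]_G is the unique c with M c = v, where M has columns f1, ..., f3.
Gaussian elimination on [M | v] yields c = (3, -4, -4).
Check: 3f1 - 4f2 - 4f3 = (9, -5, -3).

(3, -4, -4)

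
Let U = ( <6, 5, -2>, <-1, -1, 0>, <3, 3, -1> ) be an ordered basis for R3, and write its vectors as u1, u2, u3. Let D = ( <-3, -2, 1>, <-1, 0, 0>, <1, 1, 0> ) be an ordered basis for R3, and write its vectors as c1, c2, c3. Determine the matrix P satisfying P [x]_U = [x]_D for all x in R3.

Take x = uj: its U-coordinates are the j-th standard unit vector, so P e_j — column j of P — equals [uj]_D.
u1 = -2c1 + c2 + c3, giving column 1 = <-2, 1, 1>; repeating for each j gives P = [[-2, 0, -1], [1, 0, 1], [1, -1, 1]].

[[-2, 0, -1], [1, 0, 1], [1, -1, 1]]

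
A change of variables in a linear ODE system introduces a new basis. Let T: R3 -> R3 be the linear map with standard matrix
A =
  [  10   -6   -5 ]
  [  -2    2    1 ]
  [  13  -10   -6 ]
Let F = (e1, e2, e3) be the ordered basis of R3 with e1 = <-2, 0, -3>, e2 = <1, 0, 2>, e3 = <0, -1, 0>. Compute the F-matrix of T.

Let P have columns e1, ..., e3. Then [T]_F = P^(-1) A P.
Here det P = -1, so P^(-1) is integer; computing A P first and then P^(-1)(A P) gives [[2, 1, -2], [-1, 2, 2], [-1, 0, 2]].

[[2, 1, -2], [-1, 2, 2], [-1, 0, 2]]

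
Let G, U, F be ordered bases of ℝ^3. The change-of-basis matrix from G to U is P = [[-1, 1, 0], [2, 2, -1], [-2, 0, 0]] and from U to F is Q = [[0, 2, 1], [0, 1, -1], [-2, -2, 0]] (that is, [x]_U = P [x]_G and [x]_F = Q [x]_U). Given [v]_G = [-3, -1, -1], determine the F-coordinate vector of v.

[-8, -13, 10]

First [v]_U = P [v]_G = [2, -7, 6].
Then [v]_F = Q [v]_U = [-8, -13, 10].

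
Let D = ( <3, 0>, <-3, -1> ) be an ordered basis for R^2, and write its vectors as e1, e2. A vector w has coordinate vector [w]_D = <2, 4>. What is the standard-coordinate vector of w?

<-6, -4>

w = M [w]_D, where M has columns e1, e2.
Carrying out the matrix-vector product, w = <-6, -4>.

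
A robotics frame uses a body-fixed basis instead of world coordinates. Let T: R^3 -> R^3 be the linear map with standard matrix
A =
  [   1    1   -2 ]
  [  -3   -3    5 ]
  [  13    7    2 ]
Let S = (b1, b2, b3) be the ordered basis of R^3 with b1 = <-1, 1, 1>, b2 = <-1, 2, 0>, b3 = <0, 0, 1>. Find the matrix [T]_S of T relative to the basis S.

Let P have columns b1, ..., b3. Then [T]_S = P^(-1) A P.
Here det P = -1, so P^(-1) is integer; computing A P first and then P^(-1)(A P) gives [[-1, 1, -1], [3, -2, 3], [-3, 0, 3]].

[[-1, 1, -1], [3, -2, 3], [-3, 0, 3]]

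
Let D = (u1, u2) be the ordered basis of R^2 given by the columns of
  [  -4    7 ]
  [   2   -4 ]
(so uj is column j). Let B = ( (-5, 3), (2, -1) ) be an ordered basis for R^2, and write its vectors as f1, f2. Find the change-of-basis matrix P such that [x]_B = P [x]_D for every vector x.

Let M have columns uj and N have columns fj. Then for every x, N [x]_B = x = M [x]_D, so P = N^(-1) M.
Since det N = -1, N^(-1) has integer entries; multiplying gives P = [[0, -1], [-2, 1]].

[[0, -1], [-2, 1]]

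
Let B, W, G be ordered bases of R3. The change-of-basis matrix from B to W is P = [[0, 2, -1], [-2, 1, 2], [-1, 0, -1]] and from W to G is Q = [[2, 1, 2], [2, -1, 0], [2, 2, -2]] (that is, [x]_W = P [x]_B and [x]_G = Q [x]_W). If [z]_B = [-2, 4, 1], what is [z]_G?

[26, 4, 32]

First [z]_W = P [z]_B = [7, 10, 1].
Then [z]_G = Q [z]_W = [26, 4, 32].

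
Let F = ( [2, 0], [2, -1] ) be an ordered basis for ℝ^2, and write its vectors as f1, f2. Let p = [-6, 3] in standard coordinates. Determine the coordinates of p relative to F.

[0, -3]

[p]_F is the unique c with M c = p, where M has columns f1, f2.
System: 2c_1 + 2c_2 = -6, 0c_1 - c_2 = 3; solving gives c_1 = 0, c_2 = -3.
Check: 0·f1 - 3f2 = [-6, 3].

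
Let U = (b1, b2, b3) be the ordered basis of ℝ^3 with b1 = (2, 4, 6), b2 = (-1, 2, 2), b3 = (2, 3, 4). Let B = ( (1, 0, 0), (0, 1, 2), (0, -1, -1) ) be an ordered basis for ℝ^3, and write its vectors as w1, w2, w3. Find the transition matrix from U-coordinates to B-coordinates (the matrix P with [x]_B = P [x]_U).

[[2, -1, 2], [2, 0, 1], [-2, -2, -2]]

Take x = bj: its U-coordinates are the j-th standard unit vector, so P e_j — column j of P — equals [bj]_B.
b1 = 2w1 + 2w2 - 2w3, giving column 1 = (2, 2, -2); repeating for each j gives P = [[2, -1, 2], [2, 0, 1], [-2, -2, -2]].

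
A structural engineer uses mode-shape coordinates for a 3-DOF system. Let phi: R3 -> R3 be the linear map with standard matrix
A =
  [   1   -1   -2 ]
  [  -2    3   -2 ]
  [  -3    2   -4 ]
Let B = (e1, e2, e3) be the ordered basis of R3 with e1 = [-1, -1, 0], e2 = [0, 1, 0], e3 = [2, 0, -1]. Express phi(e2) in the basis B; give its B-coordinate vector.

Compute phi(e2) = A e2 = [-1, 3, 2] in standard coordinates.
Then write this in B-coordinates: solve for y in y_1 e1 + ... + y_3 e3 = [-1, 3, 2].
This gives y = [-3, 0, -2], which is column 2 of [phi]_B.

[-3, 0, -2]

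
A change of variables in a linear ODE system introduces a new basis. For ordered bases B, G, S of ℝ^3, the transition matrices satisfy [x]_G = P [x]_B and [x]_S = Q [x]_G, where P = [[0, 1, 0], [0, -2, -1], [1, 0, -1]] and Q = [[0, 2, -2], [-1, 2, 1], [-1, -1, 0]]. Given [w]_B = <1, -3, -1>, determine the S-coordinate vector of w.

<10, 19, -4>

Composing the changes, [w]_S = Q P [w]_B.
Q P = [[-2, -4, 0], [1, -5, -3], [0, 1, 1]]; applying this to <1, -3, -1> gives <10, 19, -4>.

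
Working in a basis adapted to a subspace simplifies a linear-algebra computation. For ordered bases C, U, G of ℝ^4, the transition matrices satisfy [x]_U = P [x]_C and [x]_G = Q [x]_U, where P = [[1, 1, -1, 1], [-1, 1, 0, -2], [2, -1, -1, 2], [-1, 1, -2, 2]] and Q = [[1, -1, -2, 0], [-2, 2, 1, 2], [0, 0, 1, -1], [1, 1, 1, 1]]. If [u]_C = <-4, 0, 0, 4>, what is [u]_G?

<4, 16, -12, 8>

Apply P to get U-coordinates <0, -4, 0, 12>, then Q to get G-coordinates.
The result is [u]_G = <4, 16, -12, 8>.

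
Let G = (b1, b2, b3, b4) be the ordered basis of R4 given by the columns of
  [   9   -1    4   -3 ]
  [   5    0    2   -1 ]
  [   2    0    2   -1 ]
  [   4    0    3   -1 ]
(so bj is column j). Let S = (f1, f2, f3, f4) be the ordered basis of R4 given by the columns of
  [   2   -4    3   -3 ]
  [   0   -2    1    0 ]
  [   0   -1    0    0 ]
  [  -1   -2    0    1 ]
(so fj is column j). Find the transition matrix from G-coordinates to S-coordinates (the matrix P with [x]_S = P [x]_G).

Column j of P is [bj]_S, since P maps G-coordinates to S-coordinates.
Expressing b1 in S: b1 = 2f1 - 2f2 + f3 + 2f4, so column 1 of P is [2, -2, 1, 2].
Doing the same for each bj gives P = [[2, 1, 1, -1], [-2, 0, -2, 1], [1, 0, -2, 1], [2, 1, 0, 0]].

[[2, 1, 1, -1], [-2, 0, -2, 1], [1, 0, -2, 1], [2, 1, 0, 0]]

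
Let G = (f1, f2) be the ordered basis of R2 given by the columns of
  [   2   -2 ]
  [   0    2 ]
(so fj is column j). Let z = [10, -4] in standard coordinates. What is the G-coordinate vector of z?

We seek scalars with c_1 f1 + c_2 f2 = z; equivalently solve M c = z where the columns of M are f1, f2.
System: 2c_1 - 2c_2 = 10, 0c_1 + 2c_2 = -4; solving gives c_1 = 3, c_2 = -2.
Check: 3f1 - 2f2 = [10, -4].

[3, -2]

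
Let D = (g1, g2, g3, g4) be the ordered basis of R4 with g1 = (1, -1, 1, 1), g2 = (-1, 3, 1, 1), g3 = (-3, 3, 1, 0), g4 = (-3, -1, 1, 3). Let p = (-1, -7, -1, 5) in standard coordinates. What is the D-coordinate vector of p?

(-1, 0, -2, 2)

Write p = c_1 g1 + ... + c_4 g4 and solve for the c_i.
Gaussian elimination on [M | p] yields c = (-1, 0, -2, 2).
Check: -g1 + 0·g2 - 2g3 + 2g4 = (-1, -7, -1, 5).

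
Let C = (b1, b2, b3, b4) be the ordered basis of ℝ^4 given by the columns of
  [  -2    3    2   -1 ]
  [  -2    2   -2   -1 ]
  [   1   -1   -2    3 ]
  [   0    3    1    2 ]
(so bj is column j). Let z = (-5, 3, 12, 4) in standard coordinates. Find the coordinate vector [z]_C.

(-1, 0, -2, 3)

Write z = c_1 b1 + ... + c_4 b4 and solve for the c_i.
Row-reducing the augmented matrix [M | z] gives c = (-1, 0, -2, 3).
Check: -b1 + 0·b2 - 2b3 + 3b4 = (-5, 3, 12, 4).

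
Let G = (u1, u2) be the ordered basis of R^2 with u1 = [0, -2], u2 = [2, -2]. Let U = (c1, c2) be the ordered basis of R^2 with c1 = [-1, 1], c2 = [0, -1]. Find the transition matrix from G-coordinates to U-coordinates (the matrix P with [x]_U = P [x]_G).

Take x = uj: its G-coordinates are the j-th standard unit vector, so P e_j — column j of P — equals [uj]_U.
u1 = 0·c1 + 2c2, giving column 1 = [0, 2]; repeating for each j gives P = [[0, -2], [2, 0]].

[[0, -2], [2, 0]]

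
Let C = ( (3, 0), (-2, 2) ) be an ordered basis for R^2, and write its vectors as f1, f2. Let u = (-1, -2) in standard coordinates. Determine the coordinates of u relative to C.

(-1, -1)

Write u = c_1 f1 + c_2 f2 and solve for the c_i.
System: 3c_1 - 2c_2 = -1, 0c_1 + 2c_2 = -2; solving gives c_1 = -1, c_2 = -1.
Check: -f1 - f2 = (-1, -2).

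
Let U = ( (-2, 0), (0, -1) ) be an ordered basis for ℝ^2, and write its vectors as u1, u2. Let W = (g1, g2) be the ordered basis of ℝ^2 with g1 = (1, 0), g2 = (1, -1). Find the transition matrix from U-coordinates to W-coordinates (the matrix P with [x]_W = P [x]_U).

Let M have columns uj and N have columns gj. Then for every x, N [x]_W = x = M [x]_U, so P = N^(-1) M.
Since det N = -1, N^(-1) has integer entries; multiplying gives P = [[-2, -1], [0, 1]].

[[-2, -1], [0, 1]]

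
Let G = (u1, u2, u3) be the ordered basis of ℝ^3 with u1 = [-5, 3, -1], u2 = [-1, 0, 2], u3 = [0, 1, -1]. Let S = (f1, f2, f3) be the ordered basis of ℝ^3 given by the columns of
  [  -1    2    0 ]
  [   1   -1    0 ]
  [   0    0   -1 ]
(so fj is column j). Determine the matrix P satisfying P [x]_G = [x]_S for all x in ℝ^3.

Column j of P is [uj]_S, since P maps G-coordinates to S-coordinates.
Expressing u1 in S: u1 = f1 - 2f2 + f3, so column 1 of P is [1, -2, 1].
Doing the same for each uj gives P = [[1, -1, 2], [-2, -1, 1], [1, -2, 1]].

[[1, -1, 2], [-2, -1, 1], [1, -2, 1]]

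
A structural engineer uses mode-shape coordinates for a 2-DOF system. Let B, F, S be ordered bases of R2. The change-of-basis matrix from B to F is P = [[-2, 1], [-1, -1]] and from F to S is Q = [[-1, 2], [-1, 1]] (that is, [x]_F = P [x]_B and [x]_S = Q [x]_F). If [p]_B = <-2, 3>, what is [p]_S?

<-9, -8>

Composing the changes, [p]_S = Q P [p]_B.
Q P = [[0, -3], [1, -2]]; applying this to <-2, 3> gives <-9, -8>.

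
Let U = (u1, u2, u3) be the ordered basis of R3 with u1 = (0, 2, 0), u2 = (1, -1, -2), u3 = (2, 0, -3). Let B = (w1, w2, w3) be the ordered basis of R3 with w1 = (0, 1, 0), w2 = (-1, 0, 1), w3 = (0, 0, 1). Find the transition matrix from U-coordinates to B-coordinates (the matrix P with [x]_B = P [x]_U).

[[2, -1, 0], [0, -1, -2], [0, -1, -1]]

Column j of P is [uj]_B, since P maps U-coordinates to B-coordinates.
Expressing u1 in B: u1 = 2w1 + 0·w2 + 0·w3, so column 1 of P is (2, 0, 0).
Doing the same for each uj gives P = [[2, -1, 0], [0, -1, -2], [0, -1, -1]].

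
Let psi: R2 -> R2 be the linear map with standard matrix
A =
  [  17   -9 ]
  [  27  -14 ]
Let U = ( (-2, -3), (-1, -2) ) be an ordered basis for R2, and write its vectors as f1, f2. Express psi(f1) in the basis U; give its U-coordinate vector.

Column 1 of [psi]_U is the U-coordinate vector of psi(f1).
In standard coordinates psi(f1) = A f1 = (-7, -12).
Converting to U: (-7, -12) = 2f1 + 3f2, so the coordinate vector is (2, 3).

(2, 3)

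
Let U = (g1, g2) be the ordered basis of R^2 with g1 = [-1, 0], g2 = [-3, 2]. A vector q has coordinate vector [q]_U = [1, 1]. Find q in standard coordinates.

The coordinates say q = g1 + g2; adding the scaled basis vectors gives [-4, 2].

[-4, 2]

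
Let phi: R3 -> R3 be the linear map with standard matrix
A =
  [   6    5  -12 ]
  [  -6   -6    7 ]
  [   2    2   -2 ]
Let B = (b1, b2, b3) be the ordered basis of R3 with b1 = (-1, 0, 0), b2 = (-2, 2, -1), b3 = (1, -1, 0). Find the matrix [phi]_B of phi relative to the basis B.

The j-th column of [phi]_B is [phi(bj)]_B.
phi(b1) = A b1 = (-6, 6, -2) = 0·b1 + 2b2 - 2b3, so column 1 is (0, 2, -2).
Repeating for b2, b3 and assembling the columns gives [[0, -3, -1], [2, -2, 0], [-2, 3, 0]].

[[0, -3, -1], [2, -2, 0], [-2, 3, 0]]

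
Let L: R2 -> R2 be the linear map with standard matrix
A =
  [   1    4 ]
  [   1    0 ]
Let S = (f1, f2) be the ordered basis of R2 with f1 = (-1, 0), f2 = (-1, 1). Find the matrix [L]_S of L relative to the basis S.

With P the matrix whose columns are f1, f2, [L]_S = P^(-1) A P.
Column by column: L(f1) = A f1 = (-1, -1); its S-coordinates (2, -1) give column 1.
Continuing for each basis vector yields [L]_S = [[2, -2], [-1, -1]].

[[2, -2], [-1, -1]]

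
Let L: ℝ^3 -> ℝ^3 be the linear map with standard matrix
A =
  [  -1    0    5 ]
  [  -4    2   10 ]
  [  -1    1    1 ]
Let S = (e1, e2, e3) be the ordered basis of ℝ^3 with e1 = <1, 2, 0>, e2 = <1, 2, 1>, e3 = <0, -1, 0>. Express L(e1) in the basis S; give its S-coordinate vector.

Compute L(e1) = A e1 = <-1, 0, 1> in standard coordinates.
Then write this in S-coordinates: solve for y in y_1 e1 + ... + y_3 e3 = <-1, 0, 1>.
This gives y = <-2, 1, -2>, which is column 1 of [L]_S.

<-2, 1, -2>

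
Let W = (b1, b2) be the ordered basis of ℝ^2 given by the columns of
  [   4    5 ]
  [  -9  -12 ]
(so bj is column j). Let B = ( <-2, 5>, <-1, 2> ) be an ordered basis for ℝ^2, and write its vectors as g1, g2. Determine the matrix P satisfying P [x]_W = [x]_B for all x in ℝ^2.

[[-1, -2], [-2, -1]]

Column j of P is [bj]_B, since P maps W-coordinates to B-coordinates.
Expressing b1 in B: b1 = -g1 - 2g2, so column 1 of P is <-1, -2>.
Doing the same for each bj gives P = [[-1, -2], [-2, -1]].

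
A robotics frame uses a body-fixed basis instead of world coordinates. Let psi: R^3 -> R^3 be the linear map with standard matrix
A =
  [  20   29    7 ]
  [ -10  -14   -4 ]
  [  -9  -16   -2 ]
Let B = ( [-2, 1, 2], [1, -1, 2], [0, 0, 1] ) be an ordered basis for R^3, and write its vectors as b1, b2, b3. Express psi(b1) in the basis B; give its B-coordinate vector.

Compute psi(b1) = A b1 = [3, -2, -2] in standard coordinates.
Then write this in B-coordinates: solve for y in y_1 b1 + ... + y_3 b3 = [3, -2, -2].
This gives y = [-1, 1, -2], which is column 1 of [psi]_B.

[-1, 1, -2]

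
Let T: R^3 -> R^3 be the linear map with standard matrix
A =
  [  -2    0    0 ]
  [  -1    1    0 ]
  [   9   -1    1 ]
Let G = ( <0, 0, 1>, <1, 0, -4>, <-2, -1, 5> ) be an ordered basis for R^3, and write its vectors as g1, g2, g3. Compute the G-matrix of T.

[[1, 0, 1], [0, 0, 2], [0, 1, -1]]

The j-th column of [T]_G is [T(gj)]_G.
T(g1) = A g1 = <0, 0, 1> = g1 + 0·g2 + 0·g3, so column 1 is <1, 0, 0>.
Repeating for g2, g3 and assembling the columns gives [[1, 0, 1], [0, 0, 2], [0, 1, -1]].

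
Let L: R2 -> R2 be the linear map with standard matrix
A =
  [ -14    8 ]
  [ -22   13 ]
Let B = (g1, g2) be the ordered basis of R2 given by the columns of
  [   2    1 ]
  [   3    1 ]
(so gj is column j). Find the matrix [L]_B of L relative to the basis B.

Let P have columns g1, g2. Then [L]_B = P^(-1) A P.
Here det P = -1, so P^(-1) is integer; computing A P first and then P^(-1)(A P) gives [[-1, -3], [-2, 0]].

[[-1, -3], [-2, 0]]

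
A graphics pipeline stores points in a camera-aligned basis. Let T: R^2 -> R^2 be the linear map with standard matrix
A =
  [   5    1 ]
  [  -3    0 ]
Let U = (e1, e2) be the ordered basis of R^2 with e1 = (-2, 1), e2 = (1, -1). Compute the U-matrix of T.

[[3, -1], [-3, 2]]

With P the matrix whose columns are e1, e2, [T]_U = P^(-1) A P.
Column by column: T(e1) = A e1 = (-9, 6); its U-coordinates (3, -3) give column 1.
Continuing for each basis vector yields [T]_U = [[3, -1], [-3, 2]].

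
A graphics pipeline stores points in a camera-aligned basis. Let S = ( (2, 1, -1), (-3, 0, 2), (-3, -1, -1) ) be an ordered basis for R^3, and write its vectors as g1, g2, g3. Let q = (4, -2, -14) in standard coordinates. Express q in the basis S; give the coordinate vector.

(2, -4, 4)

We seek scalars with c_1 g1 + ... + c_3 g3 = q; equivalently solve M c = q where the columns of M are g1, ..., g3.
Row-reducing the augmented matrix [M | q] gives c = (2, -4, 4).
Check: 2g1 - 4g2 + 4g3 = (4, -2, -14).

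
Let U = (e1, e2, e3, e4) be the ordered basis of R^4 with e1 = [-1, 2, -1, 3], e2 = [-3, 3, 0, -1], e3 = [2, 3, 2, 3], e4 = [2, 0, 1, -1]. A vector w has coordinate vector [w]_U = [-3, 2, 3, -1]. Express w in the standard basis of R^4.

The coordinates say w = -3e1 + 2e2 + 3e3 - e4; adding the scaled basis vectors gives [1, 9, 8, -1].

[1, 9, 8, -1]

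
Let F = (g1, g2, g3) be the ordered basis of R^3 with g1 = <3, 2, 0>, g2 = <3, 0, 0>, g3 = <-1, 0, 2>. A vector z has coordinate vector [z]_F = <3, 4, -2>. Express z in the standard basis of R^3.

By definition z = 3g1 + 4g2 - 2g3.
Summing componentwise gives <23, 6, -4>.

<23, 6, -4>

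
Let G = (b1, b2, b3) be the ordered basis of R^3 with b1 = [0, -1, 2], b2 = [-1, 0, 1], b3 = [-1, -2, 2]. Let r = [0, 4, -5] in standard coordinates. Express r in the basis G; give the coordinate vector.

Write r = c_1 b1 + ... + c_3 b3 and solve for the c_i.
Gaussian elimination on [M | r] yields c = (-2, 1, -1).
Check: -2b1 + b2 - b3 = [0, 4, -5].

[-2, 1, -1]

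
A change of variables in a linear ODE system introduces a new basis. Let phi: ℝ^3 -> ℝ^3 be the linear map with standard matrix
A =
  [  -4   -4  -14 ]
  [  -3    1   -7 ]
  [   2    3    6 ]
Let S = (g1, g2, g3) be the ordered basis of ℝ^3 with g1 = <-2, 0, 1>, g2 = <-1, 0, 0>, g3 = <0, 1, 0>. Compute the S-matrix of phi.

[[2, -2, 3], [2, 0, -2], [-1, 3, 1]]

The j-th column of [phi]_S is [phi(gj)]_S.
phi(g1) = A g1 = <-6, -1, 2> = 2g1 + 2g2 - g3, so column 1 is <2, 2, -1>.
Repeating for g2, g3 and assembling the columns gives [[2, -2, 3], [2, 0, -2], [-1, 3, 1]].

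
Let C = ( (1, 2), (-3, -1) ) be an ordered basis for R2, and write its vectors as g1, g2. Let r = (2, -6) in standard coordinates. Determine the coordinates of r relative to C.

[r]_C is the unique c with M c = r, where M has columns g1, g2.
System: c_1 - 3c_2 = 2, 2c_1 - c_2 = -6; solving gives c_1 = -4, c_2 = -2.
Check: -4g1 - 2g2 = (2, -6).

(-4, -2)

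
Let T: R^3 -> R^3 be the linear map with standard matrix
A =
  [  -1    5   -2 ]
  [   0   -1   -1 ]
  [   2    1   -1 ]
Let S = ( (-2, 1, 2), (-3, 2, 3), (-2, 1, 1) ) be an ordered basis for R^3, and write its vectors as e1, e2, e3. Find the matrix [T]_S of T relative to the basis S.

With P the matrix whose columns are e1, ..., e3, [T]_S = P^(-1) A P.
Column by column: T(e1) = A e1 = (3, -3, -5); its S-coordinates (1, -3, 2) give column 1.
Continuing for each basis vector yields [T]_S = [[1, 1, -3], [-3, -3, 1], [2, 0, -1]].

[[1, 1, -3], [-3, -3, 1], [2, 0, -1]]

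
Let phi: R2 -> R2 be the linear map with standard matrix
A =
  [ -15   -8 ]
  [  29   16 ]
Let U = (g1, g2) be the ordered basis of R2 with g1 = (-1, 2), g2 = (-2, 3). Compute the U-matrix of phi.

With P the matrix whose columns are g1, g2, [phi]_U = P^(-1) A P.
Column by column: phi(g1) = A g1 = (-1, 3); its U-coordinates (3, -1) give column 1.
Continuing for each basis vector yields [phi]_U = [[3, -2], [-1, -2]].

[[3, -2], [-1, -2]]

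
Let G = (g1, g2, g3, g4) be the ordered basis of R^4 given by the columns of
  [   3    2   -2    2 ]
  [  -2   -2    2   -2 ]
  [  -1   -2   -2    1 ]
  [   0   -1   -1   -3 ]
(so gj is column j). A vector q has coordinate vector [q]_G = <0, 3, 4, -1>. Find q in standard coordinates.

<-4, 4, -15, -4>

By definition q = 0·g1 + 3g2 + 4g3 - g4.
Summing componentwise gives <-4, 4, -15, -4>.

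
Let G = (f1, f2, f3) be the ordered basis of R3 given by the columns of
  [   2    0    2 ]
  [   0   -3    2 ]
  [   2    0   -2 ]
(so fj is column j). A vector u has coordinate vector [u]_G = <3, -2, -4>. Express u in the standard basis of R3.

The coordinates say u = 3f1 - 2f2 - 4f3; adding the scaled basis vectors gives <-2, -2, 14>.

<-2, -2, 14>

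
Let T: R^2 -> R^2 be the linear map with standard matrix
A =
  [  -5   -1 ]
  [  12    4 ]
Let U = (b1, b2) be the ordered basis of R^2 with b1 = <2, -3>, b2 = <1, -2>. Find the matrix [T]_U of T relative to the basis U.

The j-th column of [T]_U is [T(bj)]_U.
T(b1) = A b1 = <-7, 12> = -2b1 - 3b2, so column 1 is <-2, -3>.
Repeating for b2 and assembling the columns gives [[-2, -2], [-3, 1]].

[[-2, -2], [-3, 1]]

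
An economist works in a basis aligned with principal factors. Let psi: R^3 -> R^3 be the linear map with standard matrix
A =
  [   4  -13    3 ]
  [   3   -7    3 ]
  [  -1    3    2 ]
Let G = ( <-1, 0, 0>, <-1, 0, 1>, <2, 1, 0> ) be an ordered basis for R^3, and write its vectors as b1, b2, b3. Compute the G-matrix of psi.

[[-3, -2, 2], [1, 3, 1], [-3, 0, -1]]

Let P have columns b1, ..., b3. Then [psi]_G = P^(-1) A P.
Here det P = 1, so P^(-1) is integer; computing A P first and then P^(-1)(A P) gives [[-3, -2, 2], [1, 3, 1], [-3, 0, -1]].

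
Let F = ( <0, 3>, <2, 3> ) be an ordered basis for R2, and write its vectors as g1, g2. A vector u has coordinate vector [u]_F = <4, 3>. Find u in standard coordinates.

<6, 21>

u = M [u]_F, where M has columns g1, g2.
Carrying out the matrix-vector product, u = <6, 21>.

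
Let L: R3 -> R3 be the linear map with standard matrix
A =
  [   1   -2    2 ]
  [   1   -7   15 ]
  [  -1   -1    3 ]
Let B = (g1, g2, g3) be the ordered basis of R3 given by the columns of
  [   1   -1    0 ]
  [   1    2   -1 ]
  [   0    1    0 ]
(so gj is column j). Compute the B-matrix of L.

With P the matrix whose columns are g1, ..., g3, [L]_B = P^(-1) A P.
Column by column: L(g1) = A g1 = (-1, -6, -2); its B-coordinates (-3, -2, -1) give column 1.
Continuing for each basis vector yields [L]_B = [[-3, -1, 3], [-2, 2, 1], [-1, 3, -2]].

[[-3, -1, 3], [-2, 2, 1], [-1, 3, -2]]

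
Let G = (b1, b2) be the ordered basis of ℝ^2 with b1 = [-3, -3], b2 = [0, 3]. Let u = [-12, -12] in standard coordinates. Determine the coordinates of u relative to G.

[u]_G is the unique c with M c = u, where M has columns b1, b2.
System: -3c_1 + 0c_2 = -12, -3c_1 + 3c_2 = -12; solving gives c_1 = 4, c_2 = 0.
Check: 4b1 + 0·b2 = [-12, -12].

[4, 0]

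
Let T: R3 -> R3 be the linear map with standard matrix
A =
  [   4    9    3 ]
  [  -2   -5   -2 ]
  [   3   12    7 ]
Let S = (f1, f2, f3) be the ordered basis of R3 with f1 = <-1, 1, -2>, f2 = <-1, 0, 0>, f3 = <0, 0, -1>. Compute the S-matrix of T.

[[1, 2, 2], [0, 2, 1], [3, -1, 3]]

With P the matrix whose columns are f1, ..., f3, [T]_S = P^(-1) A P.
Column by column: T(f1) = A f1 = <-1, 1, -5>; its S-coordinates <1, 0, 3> give column 1.
Continuing for each basis vector yields [T]_S = [[1, 2, 2], [0, 2, 1], [3, -1, 3]].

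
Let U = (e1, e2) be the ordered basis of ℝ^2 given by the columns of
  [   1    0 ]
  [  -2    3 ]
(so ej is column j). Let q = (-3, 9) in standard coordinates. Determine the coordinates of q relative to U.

Write q = c_1 e1 + c_2 e2 and solve for the c_i.
System: c_1 + 0c_2 = -3, -2c_1 + 3c_2 = 9; solving gives c_1 = -3, c_2 = 1.
Check: -3e1 + e2 = (-3, 9).

(-3, 1)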